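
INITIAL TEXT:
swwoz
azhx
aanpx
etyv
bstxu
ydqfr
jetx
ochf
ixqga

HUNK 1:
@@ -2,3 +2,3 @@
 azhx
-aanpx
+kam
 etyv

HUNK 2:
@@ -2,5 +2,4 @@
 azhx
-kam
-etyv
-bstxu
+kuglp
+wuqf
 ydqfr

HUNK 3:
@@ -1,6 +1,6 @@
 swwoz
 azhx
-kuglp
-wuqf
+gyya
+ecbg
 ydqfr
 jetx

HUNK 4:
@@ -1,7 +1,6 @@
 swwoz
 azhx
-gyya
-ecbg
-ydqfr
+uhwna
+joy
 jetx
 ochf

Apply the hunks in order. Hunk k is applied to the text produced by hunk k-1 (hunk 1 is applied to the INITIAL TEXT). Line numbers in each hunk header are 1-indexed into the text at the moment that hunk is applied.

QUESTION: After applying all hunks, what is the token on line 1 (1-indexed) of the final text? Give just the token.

Hunk 1: at line 2 remove [aanpx] add [kam] -> 9 lines: swwoz azhx kam etyv bstxu ydqfr jetx ochf ixqga
Hunk 2: at line 2 remove [kam,etyv,bstxu] add [kuglp,wuqf] -> 8 lines: swwoz azhx kuglp wuqf ydqfr jetx ochf ixqga
Hunk 3: at line 1 remove [kuglp,wuqf] add [gyya,ecbg] -> 8 lines: swwoz azhx gyya ecbg ydqfr jetx ochf ixqga
Hunk 4: at line 1 remove [gyya,ecbg,ydqfr] add [uhwna,joy] -> 7 lines: swwoz azhx uhwna joy jetx ochf ixqga
Final line 1: swwoz

Answer: swwoz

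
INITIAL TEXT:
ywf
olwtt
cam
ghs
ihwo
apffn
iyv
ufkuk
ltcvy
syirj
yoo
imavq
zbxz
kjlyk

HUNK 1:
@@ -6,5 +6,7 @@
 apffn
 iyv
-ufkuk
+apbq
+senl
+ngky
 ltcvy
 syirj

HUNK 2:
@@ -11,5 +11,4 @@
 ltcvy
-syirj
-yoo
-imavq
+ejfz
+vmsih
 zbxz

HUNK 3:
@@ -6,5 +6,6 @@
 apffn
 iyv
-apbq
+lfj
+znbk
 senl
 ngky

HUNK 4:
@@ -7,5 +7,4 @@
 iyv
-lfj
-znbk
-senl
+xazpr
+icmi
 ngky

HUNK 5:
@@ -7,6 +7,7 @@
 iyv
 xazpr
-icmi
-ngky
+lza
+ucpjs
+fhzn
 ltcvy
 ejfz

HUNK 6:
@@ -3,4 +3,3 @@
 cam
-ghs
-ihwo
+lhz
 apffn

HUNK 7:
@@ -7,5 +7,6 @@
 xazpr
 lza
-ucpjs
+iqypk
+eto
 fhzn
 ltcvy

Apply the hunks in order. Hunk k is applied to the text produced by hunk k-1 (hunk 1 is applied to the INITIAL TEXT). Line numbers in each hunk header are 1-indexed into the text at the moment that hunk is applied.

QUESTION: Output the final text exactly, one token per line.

Hunk 1: at line 6 remove [ufkuk] add [apbq,senl,ngky] -> 16 lines: ywf olwtt cam ghs ihwo apffn iyv apbq senl ngky ltcvy syirj yoo imavq zbxz kjlyk
Hunk 2: at line 11 remove [syirj,yoo,imavq] add [ejfz,vmsih] -> 15 lines: ywf olwtt cam ghs ihwo apffn iyv apbq senl ngky ltcvy ejfz vmsih zbxz kjlyk
Hunk 3: at line 6 remove [apbq] add [lfj,znbk] -> 16 lines: ywf olwtt cam ghs ihwo apffn iyv lfj znbk senl ngky ltcvy ejfz vmsih zbxz kjlyk
Hunk 4: at line 7 remove [lfj,znbk,senl] add [xazpr,icmi] -> 15 lines: ywf olwtt cam ghs ihwo apffn iyv xazpr icmi ngky ltcvy ejfz vmsih zbxz kjlyk
Hunk 5: at line 7 remove [icmi,ngky] add [lza,ucpjs,fhzn] -> 16 lines: ywf olwtt cam ghs ihwo apffn iyv xazpr lza ucpjs fhzn ltcvy ejfz vmsih zbxz kjlyk
Hunk 6: at line 3 remove [ghs,ihwo] add [lhz] -> 15 lines: ywf olwtt cam lhz apffn iyv xazpr lza ucpjs fhzn ltcvy ejfz vmsih zbxz kjlyk
Hunk 7: at line 7 remove [ucpjs] add [iqypk,eto] -> 16 lines: ywf olwtt cam lhz apffn iyv xazpr lza iqypk eto fhzn ltcvy ejfz vmsih zbxz kjlyk

Answer: ywf
olwtt
cam
lhz
apffn
iyv
xazpr
lza
iqypk
eto
fhzn
ltcvy
ejfz
vmsih
zbxz
kjlyk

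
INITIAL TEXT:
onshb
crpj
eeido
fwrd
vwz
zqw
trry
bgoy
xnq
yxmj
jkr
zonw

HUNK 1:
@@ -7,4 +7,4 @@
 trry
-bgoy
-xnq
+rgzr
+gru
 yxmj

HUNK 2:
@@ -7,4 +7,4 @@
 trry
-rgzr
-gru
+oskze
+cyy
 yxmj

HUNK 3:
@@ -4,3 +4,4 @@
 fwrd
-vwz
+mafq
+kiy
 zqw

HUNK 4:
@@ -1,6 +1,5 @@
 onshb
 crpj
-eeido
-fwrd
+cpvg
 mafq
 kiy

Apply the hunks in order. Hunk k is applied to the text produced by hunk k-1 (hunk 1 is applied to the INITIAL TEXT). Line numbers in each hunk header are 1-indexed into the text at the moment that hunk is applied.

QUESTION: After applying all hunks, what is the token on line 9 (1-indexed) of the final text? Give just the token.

Answer: cyy

Derivation:
Hunk 1: at line 7 remove [bgoy,xnq] add [rgzr,gru] -> 12 lines: onshb crpj eeido fwrd vwz zqw trry rgzr gru yxmj jkr zonw
Hunk 2: at line 7 remove [rgzr,gru] add [oskze,cyy] -> 12 lines: onshb crpj eeido fwrd vwz zqw trry oskze cyy yxmj jkr zonw
Hunk 3: at line 4 remove [vwz] add [mafq,kiy] -> 13 lines: onshb crpj eeido fwrd mafq kiy zqw trry oskze cyy yxmj jkr zonw
Hunk 4: at line 1 remove [eeido,fwrd] add [cpvg] -> 12 lines: onshb crpj cpvg mafq kiy zqw trry oskze cyy yxmj jkr zonw
Final line 9: cyy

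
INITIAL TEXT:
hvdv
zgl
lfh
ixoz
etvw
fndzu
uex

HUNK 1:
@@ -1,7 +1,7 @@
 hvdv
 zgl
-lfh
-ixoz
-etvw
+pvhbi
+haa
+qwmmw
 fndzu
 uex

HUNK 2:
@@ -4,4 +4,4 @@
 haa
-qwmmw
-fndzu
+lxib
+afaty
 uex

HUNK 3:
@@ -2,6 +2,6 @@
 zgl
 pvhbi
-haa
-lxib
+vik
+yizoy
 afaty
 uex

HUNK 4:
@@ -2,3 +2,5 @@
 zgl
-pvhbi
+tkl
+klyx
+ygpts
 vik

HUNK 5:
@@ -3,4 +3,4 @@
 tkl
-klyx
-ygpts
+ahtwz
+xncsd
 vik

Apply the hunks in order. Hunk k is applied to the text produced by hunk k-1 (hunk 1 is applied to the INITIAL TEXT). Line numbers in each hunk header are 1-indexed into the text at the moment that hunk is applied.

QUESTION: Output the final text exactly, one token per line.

Hunk 1: at line 1 remove [lfh,ixoz,etvw] add [pvhbi,haa,qwmmw] -> 7 lines: hvdv zgl pvhbi haa qwmmw fndzu uex
Hunk 2: at line 4 remove [qwmmw,fndzu] add [lxib,afaty] -> 7 lines: hvdv zgl pvhbi haa lxib afaty uex
Hunk 3: at line 2 remove [haa,lxib] add [vik,yizoy] -> 7 lines: hvdv zgl pvhbi vik yizoy afaty uex
Hunk 4: at line 2 remove [pvhbi] add [tkl,klyx,ygpts] -> 9 lines: hvdv zgl tkl klyx ygpts vik yizoy afaty uex
Hunk 5: at line 3 remove [klyx,ygpts] add [ahtwz,xncsd] -> 9 lines: hvdv zgl tkl ahtwz xncsd vik yizoy afaty uex

Answer: hvdv
zgl
tkl
ahtwz
xncsd
vik
yizoy
afaty
uex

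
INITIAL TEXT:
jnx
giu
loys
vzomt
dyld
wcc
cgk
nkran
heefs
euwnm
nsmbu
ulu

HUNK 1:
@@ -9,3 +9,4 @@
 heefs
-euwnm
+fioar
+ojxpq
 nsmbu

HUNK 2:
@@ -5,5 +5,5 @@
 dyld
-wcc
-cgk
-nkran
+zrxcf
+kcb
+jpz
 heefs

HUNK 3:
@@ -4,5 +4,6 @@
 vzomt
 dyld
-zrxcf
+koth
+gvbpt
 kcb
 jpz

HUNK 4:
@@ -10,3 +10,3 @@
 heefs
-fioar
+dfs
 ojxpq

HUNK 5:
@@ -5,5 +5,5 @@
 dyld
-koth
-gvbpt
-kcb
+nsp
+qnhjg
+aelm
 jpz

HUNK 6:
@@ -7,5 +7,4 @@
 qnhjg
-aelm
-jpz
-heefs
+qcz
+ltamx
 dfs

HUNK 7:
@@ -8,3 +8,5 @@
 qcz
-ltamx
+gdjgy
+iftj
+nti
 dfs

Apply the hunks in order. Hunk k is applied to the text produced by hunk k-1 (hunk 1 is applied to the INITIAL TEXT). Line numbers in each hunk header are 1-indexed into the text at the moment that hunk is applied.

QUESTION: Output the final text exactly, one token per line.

Hunk 1: at line 9 remove [euwnm] add [fioar,ojxpq] -> 13 lines: jnx giu loys vzomt dyld wcc cgk nkran heefs fioar ojxpq nsmbu ulu
Hunk 2: at line 5 remove [wcc,cgk,nkran] add [zrxcf,kcb,jpz] -> 13 lines: jnx giu loys vzomt dyld zrxcf kcb jpz heefs fioar ojxpq nsmbu ulu
Hunk 3: at line 4 remove [zrxcf] add [koth,gvbpt] -> 14 lines: jnx giu loys vzomt dyld koth gvbpt kcb jpz heefs fioar ojxpq nsmbu ulu
Hunk 4: at line 10 remove [fioar] add [dfs] -> 14 lines: jnx giu loys vzomt dyld koth gvbpt kcb jpz heefs dfs ojxpq nsmbu ulu
Hunk 5: at line 5 remove [koth,gvbpt,kcb] add [nsp,qnhjg,aelm] -> 14 lines: jnx giu loys vzomt dyld nsp qnhjg aelm jpz heefs dfs ojxpq nsmbu ulu
Hunk 6: at line 7 remove [aelm,jpz,heefs] add [qcz,ltamx] -> 13 lines: jnx giu loys vzomt dyld nsp qnhjg qcz ltamx dfs ojxpq nsmbu ulu
Hunk 7: at line 8 remove [ltamx] add [gdjgy,iftj,nti] -> 15 lines: jnx giu loys vzomt dyld nsp qnhjg qcz gdjgy iftj nti dfs ojxpq nsmbu ulu

Answer: jnx
giu
loys
vzomt
dyld
nsp
qnhjg
qcz
gdjgy
iftj
nti
dfs
ojxpq
nsmbu
ulu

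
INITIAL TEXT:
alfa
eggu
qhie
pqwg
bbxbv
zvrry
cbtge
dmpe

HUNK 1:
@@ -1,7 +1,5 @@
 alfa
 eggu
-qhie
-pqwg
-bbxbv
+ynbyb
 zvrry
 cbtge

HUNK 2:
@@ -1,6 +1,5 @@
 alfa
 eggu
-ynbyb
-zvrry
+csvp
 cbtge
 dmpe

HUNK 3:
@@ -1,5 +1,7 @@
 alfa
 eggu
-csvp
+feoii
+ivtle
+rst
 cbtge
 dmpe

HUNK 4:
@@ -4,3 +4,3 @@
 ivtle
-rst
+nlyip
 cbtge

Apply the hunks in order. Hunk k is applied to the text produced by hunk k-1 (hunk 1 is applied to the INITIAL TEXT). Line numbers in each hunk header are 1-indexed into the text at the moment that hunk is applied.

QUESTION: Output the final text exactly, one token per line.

Hunk 1: at line 1 remove [qhie,pqwg,bbxbv] add [ynbyb] -> 6 lines: alfa eggu ynbyb zvrry cbtge dmpe
Hunk 2: at line 1 remove [ynbyb,zvrry] add [csvp] -> 5 lines: alfa eggu csvp cbtge dmpe
Hunk 3: at line 1 remove [csvp] add [feoii,ivtle,rst] -> 7 lines: alfa eggu feoii ivtle rst cbtge dmpe
Hunk 4: at line 4 remove [rst] add [nlyip] -> 7 lines: alfa eggu feoii ivtle nlyip cbtge dmpe

Answer: alfa
eggu
feoii
ivtle
nlyip
cbtge
dmpe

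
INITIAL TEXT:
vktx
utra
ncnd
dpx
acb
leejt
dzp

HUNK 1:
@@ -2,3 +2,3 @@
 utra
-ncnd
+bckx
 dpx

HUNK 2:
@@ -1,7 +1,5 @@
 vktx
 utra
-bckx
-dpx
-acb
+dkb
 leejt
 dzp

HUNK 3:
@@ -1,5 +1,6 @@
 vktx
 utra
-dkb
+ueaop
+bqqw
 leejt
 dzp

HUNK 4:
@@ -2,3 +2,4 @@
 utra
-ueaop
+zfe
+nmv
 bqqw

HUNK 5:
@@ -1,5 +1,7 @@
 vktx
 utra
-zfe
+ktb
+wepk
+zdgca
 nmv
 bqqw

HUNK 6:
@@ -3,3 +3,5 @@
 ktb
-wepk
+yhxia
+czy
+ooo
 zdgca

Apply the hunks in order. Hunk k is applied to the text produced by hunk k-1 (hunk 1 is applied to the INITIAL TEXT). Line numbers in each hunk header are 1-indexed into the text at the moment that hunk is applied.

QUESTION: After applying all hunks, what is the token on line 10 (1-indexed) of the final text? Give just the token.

Answer: leejt

Derivation:
Hunk 1: at line 2 remove [ncnd] add [bckx] -> 7 lines: vktx utra bckx dpx acb leejt dzp
Hunk 2: at line 1 remove [bckx,dpx,acb] add [dkb] -> 5 lines: vktx utra dkb leejt dzp
Hunk 3: at line 1 remove [dkb] add [ueaop,bqqw] -> 6 lines: vktx utra ueaop bqqw leejt dzp
Hunk 4: at line 2 remove [ueaop] add [zfe,nmv] -> 7 lines: vktx utra zfe nmv bqqw leejt dzp
Hunk 5: at line 1 remove [zfe] add [ktb,wepk,zdgca] -> 9 lines: vktx utra ktb wepk zdgca nmv bqqw leejt dzp
Hunk 6: at line 3 remove [wepk] add [yhxia,czy,ooo] -> 11 lines: vktx utra ktb yhxia czy ooo zdgca nmv bqqw leejt dzp
Final line 10: leejt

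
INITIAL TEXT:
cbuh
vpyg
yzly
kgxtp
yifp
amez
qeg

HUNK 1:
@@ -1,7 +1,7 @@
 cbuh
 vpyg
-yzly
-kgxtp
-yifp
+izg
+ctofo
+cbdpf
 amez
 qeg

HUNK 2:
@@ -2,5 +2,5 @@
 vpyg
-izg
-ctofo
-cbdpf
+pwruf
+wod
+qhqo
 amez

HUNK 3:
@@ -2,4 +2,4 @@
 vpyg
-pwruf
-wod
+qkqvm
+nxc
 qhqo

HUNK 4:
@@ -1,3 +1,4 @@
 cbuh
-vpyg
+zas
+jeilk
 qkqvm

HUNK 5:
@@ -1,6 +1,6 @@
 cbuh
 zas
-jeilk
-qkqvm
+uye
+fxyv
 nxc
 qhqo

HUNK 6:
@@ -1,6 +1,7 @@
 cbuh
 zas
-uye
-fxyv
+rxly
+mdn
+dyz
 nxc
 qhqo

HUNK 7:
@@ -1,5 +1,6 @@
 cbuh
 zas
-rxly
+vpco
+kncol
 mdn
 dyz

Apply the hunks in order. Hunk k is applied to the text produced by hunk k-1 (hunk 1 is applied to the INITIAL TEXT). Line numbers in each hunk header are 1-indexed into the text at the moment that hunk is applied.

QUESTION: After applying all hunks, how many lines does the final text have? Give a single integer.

Hunk 1: at line 1 remove [yzly,kgxtp,yifp] add [izg,ctofo,cbdpf] -> 7 lines: cbuh vpyg izg ctofo cbdpf amez qeg
Hunk 2: at line 2 remove [izg,ctofo,cbdpf] add [pwruf,wod,qhqo] -> 7 lines: cbuh vpyg pwruf wod qhqo amez qeg
Hunk 3: at line 2 remove [pwruf,wod] add [qkqvm,nxc] -> 7 lines: cbuh vpyg qkqvm nxc qhqo amez qeg
Hunk 4: at line 1 remove [vpyg] add [zas,jeilk] -> 8 lines: cbuh zas jeilk qkqvm nxc qhqo amez qeg
Hunk 5: at line 1 remove [jeilk,qkqvm] add [uye,fxyv] -> 8 lines: cbuh zas uye fxyv nxc qhqo amez qeg
Hunk 6: at line 1 remove [uye,fxyv] add [rxly,mdn,dyz] -> 9 lines: cbuh zas rxly mdn dyz nxc qhqo amez qeg
Hunk 7: at line 1 remove [rxly] add [vpco,kncol] -> 10 lines: cbuh zas vpco kncol mdn dyz nxc qhqo amez qeg
Final line count: 10

Answer: 10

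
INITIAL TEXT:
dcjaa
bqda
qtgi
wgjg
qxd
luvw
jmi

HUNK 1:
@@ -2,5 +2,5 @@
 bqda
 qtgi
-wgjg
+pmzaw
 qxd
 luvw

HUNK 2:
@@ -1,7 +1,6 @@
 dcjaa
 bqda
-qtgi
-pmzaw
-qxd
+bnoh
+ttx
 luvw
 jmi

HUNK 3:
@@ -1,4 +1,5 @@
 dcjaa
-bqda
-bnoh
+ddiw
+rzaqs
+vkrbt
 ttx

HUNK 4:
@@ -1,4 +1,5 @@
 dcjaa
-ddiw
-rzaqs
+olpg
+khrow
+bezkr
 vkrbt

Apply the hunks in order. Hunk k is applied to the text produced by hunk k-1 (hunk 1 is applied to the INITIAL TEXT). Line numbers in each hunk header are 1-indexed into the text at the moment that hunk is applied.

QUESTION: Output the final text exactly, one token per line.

Answer: dcjaa
olpg
khrow
bezkr
vkrbt
ttx
luvw
jmi

Derivation:
Hunk 1: at line 2 remove [wgjg] add [pmzaw] -> 7 lines: dcjaa bqda qtgi pmzaw qxd luvw jmi
Hunk 2: at line 1 remove [qtgi,pmzaw,qxd] add [bnoh,ttx] -> 6 lines: dcjaa bqda bnoh ttx luvw jmi
Hunk 3: at line 1 remove [bqda,bnoh] add [ddiw,rzaqs,vkrbt] -> 7 lines: dcjaa ddiw rzaqs vkrbt ttx luvw jmi
Hunk 4: at line 1 remove [ddiw,rzaqs] add [olpg,khrow,bezkr] -> 8 lines: dcjaa olpg khrow bezkr vkrbt ttx luvw jmi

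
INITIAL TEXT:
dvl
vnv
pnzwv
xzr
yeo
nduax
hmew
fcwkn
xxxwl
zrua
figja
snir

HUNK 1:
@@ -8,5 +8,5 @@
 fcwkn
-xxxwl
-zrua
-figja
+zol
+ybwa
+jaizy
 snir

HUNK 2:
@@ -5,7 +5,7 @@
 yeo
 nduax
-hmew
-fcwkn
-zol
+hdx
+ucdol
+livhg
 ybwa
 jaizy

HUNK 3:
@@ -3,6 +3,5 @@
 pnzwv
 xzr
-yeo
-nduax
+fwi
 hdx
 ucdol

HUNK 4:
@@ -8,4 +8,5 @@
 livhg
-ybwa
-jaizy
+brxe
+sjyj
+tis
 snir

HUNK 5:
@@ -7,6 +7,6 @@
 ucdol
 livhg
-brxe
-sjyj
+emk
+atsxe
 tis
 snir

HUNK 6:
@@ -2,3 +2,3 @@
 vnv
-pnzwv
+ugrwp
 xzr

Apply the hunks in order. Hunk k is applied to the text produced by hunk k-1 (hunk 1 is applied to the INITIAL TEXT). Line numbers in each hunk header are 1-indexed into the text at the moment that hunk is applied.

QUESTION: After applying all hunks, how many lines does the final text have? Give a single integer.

Hunk 1: at line 8 remove [xxxwl,zrua,figja] add [zol,ybwa,jaizy] -> 12 lines: dvl vnv pnzwv xzr yeo nduax hmew fcwkn zol ybwa jaizy snir
Hunk 2: at line 5 remove [hmew,fcwkn,zol] add [hdx,ucdol,livhg] -> 12 lines: dvl vnv pnzwv xzr yeo nduax hdx ucdol livhg ybwa jaizy snir
Hunk 3: at line 3 remove [yeo,nduax] add [fwi] -> 11 lines: dvl vnv pnzwv xzr fwi hdx ucdol livhg ybwa jaizy snir
Hunk 4: at line 8 remove [ybwa,jaizy] add [brxe,sjyj,tis] -> 12 lines: dvl vnv pnzwv xzr fwi hdx ucdol livhg brxe sjyj tis snir
Hunk 5: at line 7 remove [brxe,sjyj] add [emk,atsxe] -> 12 lines: dvl vnv pnzwv xzr fwi hdx ucdol livhg emk atsxe tis snir
Hunk 6: at line 2 remove [pnzwv] add [ugrwp] -> 12 lines: dvl vnv ugrwp xzr fwi hdx ucdol livhg emk atsxe tis snir
Final line count: 12

Answer: 12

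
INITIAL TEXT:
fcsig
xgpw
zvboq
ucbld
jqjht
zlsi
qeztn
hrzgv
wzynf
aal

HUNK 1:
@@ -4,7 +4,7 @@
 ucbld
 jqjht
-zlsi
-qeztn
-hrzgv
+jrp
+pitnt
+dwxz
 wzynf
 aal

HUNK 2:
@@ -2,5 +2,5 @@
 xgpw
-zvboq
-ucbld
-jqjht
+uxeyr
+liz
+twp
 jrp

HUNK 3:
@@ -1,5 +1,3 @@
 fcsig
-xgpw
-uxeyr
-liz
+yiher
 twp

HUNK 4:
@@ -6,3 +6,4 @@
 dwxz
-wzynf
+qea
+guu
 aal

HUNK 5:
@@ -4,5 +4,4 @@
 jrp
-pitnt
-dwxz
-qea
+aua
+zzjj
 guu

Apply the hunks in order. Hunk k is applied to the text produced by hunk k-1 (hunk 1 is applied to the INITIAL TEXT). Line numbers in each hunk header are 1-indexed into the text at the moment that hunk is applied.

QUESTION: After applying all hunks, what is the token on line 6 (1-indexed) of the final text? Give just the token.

Answer: zzjj

Derivation:
Hunk 1: at line 4 remove [zlsi,qeztn,hrzgv] add [jrp,pitnt,dwxz] -> 10 lines: fcsig xgpw zvboq ucbld jqjht jrp pitnt dwxz wzynf aal
Hunk 2: at line 2 remove [zvboq,ucbld,jqjht] add [uxeyr,liz,twp] -> 10 lines: fcsig xgpw uxeyr liz twp jrp pitnt dwxz wzynf aal
Hunk 3: at line 1 remove [xgpw,uxeyr,liz] add [yiher] -> 8 lines: fcsig yiher twp jrp pitnt dwxz wzynf aal
Hunk 4: at line 6 remove [wzynf] add [qea,guu] -> 9 lines: fcsig yiher twp jrp pitnt dwxz qea guu aal
Hunk 5: at line 4 remove [pitnt,dwxz,qea] add [aua,zzjj] -> 8 lines: fcsig yiher twp jrp aua zzjj guu aal
Final line 6: zzjj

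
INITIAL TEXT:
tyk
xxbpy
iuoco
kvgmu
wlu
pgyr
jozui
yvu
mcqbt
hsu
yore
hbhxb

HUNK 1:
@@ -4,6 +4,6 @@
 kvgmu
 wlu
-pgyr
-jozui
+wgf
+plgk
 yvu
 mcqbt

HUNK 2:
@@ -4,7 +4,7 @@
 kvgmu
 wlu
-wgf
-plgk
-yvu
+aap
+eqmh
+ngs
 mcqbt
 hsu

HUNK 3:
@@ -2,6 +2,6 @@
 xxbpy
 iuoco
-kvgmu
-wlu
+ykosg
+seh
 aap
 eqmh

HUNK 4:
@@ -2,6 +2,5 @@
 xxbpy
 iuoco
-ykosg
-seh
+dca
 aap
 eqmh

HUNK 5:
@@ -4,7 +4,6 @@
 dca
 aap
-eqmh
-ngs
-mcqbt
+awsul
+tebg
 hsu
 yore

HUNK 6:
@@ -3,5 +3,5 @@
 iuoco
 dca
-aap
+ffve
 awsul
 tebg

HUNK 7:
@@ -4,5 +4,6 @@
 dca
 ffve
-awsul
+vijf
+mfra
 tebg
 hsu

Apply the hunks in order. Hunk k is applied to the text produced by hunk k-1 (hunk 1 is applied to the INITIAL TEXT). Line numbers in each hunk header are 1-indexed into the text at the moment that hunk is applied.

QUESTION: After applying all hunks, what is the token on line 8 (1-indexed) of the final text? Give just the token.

Hunk 1: at line 4 remove [pgyr,jozui] add [wgf,plgk] -> 12 lines: tyk xxbpy iuoco kvgmu wlu wgf plgk yvu mcqbt hsu yore hbhxb
Hunk 2: at line 4 remove [wgf,plgk,yvu] add [aap,eqmh,ngs] -> 12 lines: tyk xxbpy iuoco kvgmu wlu aap eqmh ngs mcqbt hsu yore hbhxb
Hunk 3: at line 2 remove [kvgmu,wlu] add [ykosg,seh] -> 12 lines: tyk xxbpy iuoco ykosg seh aap eqmh ngs mcqbt hsu yore hbhxb
Hunk 4: at line 2 remove [ykosg,seh] add [dca] -> 11 lines: tyk xxbpy iuoco dca aap eqmh ngs mcqbt hsu yore hbhxb
Hunk 5: at line 4 remove [eqmh,ngs,mcqbt] add [awsul,tebg] -> 10 lines: tyk xxbpy iuoco dca aap awsul tebg hsu yore hbhxb
Hunk 6: at line 3 remove [aap] add [ffve] -> 10 lines: tyk xxbpy iuoco dca ffve awsul tebg hsu yore hbhxb
Hunk 7: at line 4 remove [awsul] add [vijf,mfra] -> 11 lines: tyk xxbpy iuoco dca ffve vijf mfra tebg hsu yore hbhxb
Final line 8: tebg

Answer: tebg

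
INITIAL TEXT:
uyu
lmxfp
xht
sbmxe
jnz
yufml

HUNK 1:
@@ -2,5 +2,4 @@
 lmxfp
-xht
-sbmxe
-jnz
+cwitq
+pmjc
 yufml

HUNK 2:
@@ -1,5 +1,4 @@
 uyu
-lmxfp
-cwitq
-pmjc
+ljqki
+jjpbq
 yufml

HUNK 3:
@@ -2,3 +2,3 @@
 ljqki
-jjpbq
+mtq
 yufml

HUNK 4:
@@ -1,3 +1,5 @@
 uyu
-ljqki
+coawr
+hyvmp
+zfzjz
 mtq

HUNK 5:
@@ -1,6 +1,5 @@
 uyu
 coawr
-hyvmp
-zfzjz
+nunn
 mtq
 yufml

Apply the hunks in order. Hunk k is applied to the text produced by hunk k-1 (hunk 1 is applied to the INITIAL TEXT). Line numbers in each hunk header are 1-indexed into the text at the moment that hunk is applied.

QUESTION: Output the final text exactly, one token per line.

Answer: uyu
coawr
nunn
mtq
yufml

Derivation:
Hunk 1: at line 2 remove [xht,sbmxe,jnz] add [cwitq,pmjc] -> 5 lines: uyu lmxfp cwitq pmjc yufml
Hunk 2: at line 1 remove [lmxfp,cwitq,pmjc] add [ljqki,jjpbq] -> 4 lines: uyu ljqki jjpbq yufml
Hunk 3: at line 2 remove [jjpbq] add [mtq] -> 4 lines: uyu ljqki mtq yufml
Hunk 4: at line 1 remove [ljqki] add [coawr,hyvmp,zfzjz] -> 6 lines: uyu coawr hyvmp zfzjz mtq yufml
Hunk 5: at line 1 remove [hyvmp,zfzjz] add [nunn] -> 5 lines: uyu coawr nunn mtq yufml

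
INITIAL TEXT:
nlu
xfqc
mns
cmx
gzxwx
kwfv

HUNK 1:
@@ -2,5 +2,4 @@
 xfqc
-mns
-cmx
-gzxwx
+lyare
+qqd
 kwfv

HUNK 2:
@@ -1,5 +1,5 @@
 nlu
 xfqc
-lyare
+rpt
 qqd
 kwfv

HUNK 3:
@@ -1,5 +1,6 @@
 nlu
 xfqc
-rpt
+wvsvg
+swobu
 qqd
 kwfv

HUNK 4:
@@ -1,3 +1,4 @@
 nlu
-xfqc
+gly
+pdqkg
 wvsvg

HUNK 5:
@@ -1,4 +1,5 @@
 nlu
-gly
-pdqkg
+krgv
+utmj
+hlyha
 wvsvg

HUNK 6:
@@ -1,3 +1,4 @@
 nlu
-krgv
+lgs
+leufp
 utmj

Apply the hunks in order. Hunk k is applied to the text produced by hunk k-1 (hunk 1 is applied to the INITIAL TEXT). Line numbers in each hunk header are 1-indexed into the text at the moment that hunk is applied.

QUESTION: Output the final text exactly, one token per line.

Hunk 1: at line 2 remove [mns,cmx,gzxwx] add [lyare,qqd] -> 5 lines: nlu xfqc lyare qqd kwfv
Hunk 2: at line 1 remove [lyare] add [rpt] -> 5 lines: nlu xfqc rpt qqd kwfv
Hunk 3: at line 1 remove [rpt] add [wvsvg,swobu] -> 6 lines: nlu xfqc wvsvg swobu qqd kwfv
Hunk 4: at line 1 remove [xfqc] add [gly,pdqkg] -> 7 lines: nlu gly pdqkg wvsvg swobu qqd kwfv
Hunk 5: at line 1 remove [gly,pdqkg] add [krgv,utmj,hlyha] -> 8 lines: nlu krgv utmj hlyha wvsvg swobu qqd kwfv
Hunk 6: at line 1 remove [krgv] add [lgs,leufp] -> 9 lines: nlu lgs leufp utmj hlyha wvsvg swobu qqd kwfv

Answer: nlu
lgs
leufp
utmj
hlyha
wvsvg
swobu
qqd
kwfv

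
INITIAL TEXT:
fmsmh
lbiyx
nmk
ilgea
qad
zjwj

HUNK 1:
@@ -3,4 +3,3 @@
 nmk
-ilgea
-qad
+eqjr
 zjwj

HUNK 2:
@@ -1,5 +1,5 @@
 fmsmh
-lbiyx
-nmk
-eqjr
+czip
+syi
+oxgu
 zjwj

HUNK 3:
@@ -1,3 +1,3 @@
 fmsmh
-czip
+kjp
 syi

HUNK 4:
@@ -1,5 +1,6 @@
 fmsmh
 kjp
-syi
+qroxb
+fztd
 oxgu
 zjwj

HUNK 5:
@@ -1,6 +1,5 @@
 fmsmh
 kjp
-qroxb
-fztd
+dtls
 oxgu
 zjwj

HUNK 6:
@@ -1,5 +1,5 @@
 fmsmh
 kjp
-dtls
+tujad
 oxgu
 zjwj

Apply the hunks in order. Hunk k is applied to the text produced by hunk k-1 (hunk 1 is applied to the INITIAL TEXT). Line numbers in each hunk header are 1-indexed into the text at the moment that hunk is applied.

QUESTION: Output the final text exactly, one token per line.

Answer: fmsmh
kjp
tujad
oxgu
zjwj

Derivation:
Hunk 1: at line 3 remove [ilgea,qad] add [eqjr] -> 5 lines: fmsmh lbiyx nmk eqjr zjwj
Hunk 2: at line 1 remove [lbiyx,nmk,eqjr] add [czip,syi,oxgu] -> 5 lines: fmsmh czip syi oxgu zjwj
Hunk 3: at line 1 remove [czip] add [kjp] -> 5 lines: fmsmh kjp syi oxgu zjwj
Hunk 4: at line 1 remove [syi] add [qroxb,fztd] -> 6 lines: fmsmh kjp qroxb fztd oxgu zjwj
Hunk 5: at line 1 remove [qroxb,fztd] add [dtls] -> 5 lines: fmsmh kjp dtls oxgu zjwj
Hunk 6: at line 1 remove [dtls] add [tujad] -> 5 lines: fmsmh kjp tujad oxgu zjwj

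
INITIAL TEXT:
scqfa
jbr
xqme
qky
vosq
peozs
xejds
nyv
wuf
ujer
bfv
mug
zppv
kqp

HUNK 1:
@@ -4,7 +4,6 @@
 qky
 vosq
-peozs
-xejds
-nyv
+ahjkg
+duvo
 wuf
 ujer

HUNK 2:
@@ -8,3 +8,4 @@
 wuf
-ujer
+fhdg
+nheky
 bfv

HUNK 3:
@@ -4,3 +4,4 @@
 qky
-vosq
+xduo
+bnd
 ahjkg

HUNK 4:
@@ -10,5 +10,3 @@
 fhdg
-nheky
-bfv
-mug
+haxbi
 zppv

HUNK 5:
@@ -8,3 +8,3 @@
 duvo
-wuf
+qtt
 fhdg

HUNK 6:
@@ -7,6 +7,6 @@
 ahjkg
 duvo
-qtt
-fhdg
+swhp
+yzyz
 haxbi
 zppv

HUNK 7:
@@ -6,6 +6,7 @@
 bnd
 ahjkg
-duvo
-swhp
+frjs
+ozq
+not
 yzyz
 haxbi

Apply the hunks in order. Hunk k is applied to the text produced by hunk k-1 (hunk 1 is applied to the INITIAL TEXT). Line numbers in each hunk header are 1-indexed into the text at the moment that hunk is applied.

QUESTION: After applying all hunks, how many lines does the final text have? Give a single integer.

Hunk 1: at line 4 remove [peozs,xejds,nyv] add [ahjkg,duvo] -> 13 lines: scqfa jbr xqme qky vosq ahjkg duvo wuf ujer bfv mug zppv kqp
Hunk 2: at line 8 remove [ujer] add [fhdg,nheky] -> 14 lines: scqfa jbr xqme qky vosq ahjkg duvo wuf fhdg nheky bfv mug zppv kqp
Hunk 3: at line 4 remove [vosq] add [xduo,bnd] -> 15 lines: scqfa jbr xqme qky xduo bnd ahjkg duvo wuf fhdg nheky bfv mug zppv kqp
Hunk 4: at line 10 remove [nheky,bfv,mug] add [haxbi] -> 13 lines: scqfa jbr xqme qky xduo bnd ahjkg duvo wuf fhdg haxbi zppv kqp
Hunk 5: at line 8 remove [wuf] add [qtt] -> 13 lines: scqfa jbr xqme qky xduo bnd ahjkg duvo qtt fhdg haxbi zppv kqp
Hunk 6: at line 7 remove [qtt,fhdg] add [swhp,yzyz] -> 13 lines: scqfa jbr xqme qky xduo bnd ahjkg duvo swhp yzyz haxbi zppv kqp
Hunk 7: at line 6 remove [duvo,swhp] add [frjs,ozq,not] -> 14 lines: scqfa jbr xqme qky xduo bnd ahjkg frjs ozq not yzyz haxbi zppv kqp
Final line count: 14

Answer: 14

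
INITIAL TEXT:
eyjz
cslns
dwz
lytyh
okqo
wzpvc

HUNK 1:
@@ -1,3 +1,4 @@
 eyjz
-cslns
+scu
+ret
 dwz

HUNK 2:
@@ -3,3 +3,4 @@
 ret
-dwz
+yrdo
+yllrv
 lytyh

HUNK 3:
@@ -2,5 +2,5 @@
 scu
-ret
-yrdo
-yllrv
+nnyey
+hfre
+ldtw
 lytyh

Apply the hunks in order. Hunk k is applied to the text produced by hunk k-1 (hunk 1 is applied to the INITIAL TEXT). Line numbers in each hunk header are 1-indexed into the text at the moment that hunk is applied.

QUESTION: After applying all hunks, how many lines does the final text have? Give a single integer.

Answer: 8

Derivation:
Hunk 1: at line 1 remove [cslns] add [scu,ret] -> 7 lines: eyjz scu ret dwz lytyh okqo wzpvc
Hunk 2: at line 3 remove [dwz] add [yrdo,yllrv] -> 8 lines: eyjz scu ret yrdo yllrv lytyh okqo wzpvc
Hunk 3: at line 2 remove [ret,yrdo,yllrv] add [nnyey,hfre,ldtw] -> 8 lines: eyjz scu nnyey hfre ldtw lytyh okqo wzpvc
Final line count: 8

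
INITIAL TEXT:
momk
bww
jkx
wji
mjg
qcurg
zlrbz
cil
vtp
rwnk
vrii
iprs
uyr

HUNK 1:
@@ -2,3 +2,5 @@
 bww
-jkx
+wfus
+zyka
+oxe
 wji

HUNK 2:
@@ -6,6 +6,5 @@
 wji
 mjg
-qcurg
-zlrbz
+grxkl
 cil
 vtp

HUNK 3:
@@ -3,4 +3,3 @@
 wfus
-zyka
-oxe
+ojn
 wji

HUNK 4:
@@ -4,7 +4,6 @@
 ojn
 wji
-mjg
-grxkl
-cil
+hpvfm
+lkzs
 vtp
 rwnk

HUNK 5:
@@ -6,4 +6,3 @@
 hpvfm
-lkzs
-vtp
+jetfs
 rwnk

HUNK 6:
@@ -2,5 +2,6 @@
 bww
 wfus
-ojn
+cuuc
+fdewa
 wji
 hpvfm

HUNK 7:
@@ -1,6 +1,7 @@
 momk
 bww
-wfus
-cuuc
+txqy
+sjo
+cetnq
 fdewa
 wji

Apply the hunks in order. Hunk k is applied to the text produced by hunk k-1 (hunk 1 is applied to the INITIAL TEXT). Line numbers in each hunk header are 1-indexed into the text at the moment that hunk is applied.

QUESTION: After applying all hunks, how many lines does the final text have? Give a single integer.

Hunk 1: at line 2 remove [jkx] add [wfus,zyka,oxe] -> 15 lines: momk bww wfus zyka oxe wji mjg qcurg zlrbz cil vtp rwnk vrii iprs uyr
Hunk 2: at line 6 remove [qcurg,zlrbz] add [grxkl] -> 14 lines: momk bww wfus zyka oxe wji mjg grxkl cil vtp rwnk vrii iprs uyr
Hunk 3: at line 3 remove [zyka,oxe] add [ojn] -> 13 lines: momk bww wfus ojn wji mjg grxkl cil vtp rwnk vrii iprs uyr
Hunk 4: at line 4 remove [mjg,grxkl,cil] add [hpvfm,lkzs] -> 12 lines: momk bww wfus ojn wji hpvfm lkzs vtp rwnk vrii iprs uyr
Hunk 5: at line 6 remove [lkzs,vtp] add [jetfs] -> 11 lines: momk bww wfus ojn wji hpvfm jetfs rwnk vrii iprs uyr
Hunk 6: at line 2 remove [ojn] add [cuuc,fdewa] -> 12 lines: momk bww wfus cuuc fdewa wji hpvfm jetfs rwnk vrii iprs uyr
Hunk 7: at line 1 remove [wfus,cuuc] add [txqy,sjo,cetnq] -> 13 lines: momk bww txqy sjo cetnq fdewa wji hpvfm jetfs rwnk vrii iprs uyr
Final line count: 13

Answer: 13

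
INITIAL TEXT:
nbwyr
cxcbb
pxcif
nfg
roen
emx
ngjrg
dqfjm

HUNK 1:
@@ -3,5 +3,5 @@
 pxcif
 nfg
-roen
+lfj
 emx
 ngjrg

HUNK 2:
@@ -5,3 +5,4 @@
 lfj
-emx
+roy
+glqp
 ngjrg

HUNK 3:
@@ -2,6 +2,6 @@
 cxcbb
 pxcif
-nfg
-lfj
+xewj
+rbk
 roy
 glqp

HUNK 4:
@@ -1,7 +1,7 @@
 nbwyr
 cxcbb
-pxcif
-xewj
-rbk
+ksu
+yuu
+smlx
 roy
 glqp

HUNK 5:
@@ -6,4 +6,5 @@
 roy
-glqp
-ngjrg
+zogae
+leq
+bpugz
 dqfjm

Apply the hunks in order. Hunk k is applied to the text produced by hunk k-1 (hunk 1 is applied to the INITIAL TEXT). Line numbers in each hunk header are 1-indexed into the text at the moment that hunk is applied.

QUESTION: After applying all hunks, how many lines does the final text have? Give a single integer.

Answer: 10

Derivation:
Hunk 1: at line 3 remove [roen] add [lfj] -> 8 lines: nbwyr cxcbb pxcif nfg lfj emx ngjrg dqfjm
Hunk 2: at line 5 remove [emx] add [roy,glqp] -> 9 lines: nbwyr cxcbb pxcif nfg lfj roy glqp ngjrg dqfjm
Hunk 3: at line 2 remove [nfg,lfj] add [xewj,rbk] -> 9 lines: nbwyr cxcbb pxcif xewj rbk roy glqp ngjrg dqfjm
Hunk 4: at line 1 remove [pxcif,xewj,rbk] add [ksu,yuu,smlx] -> 9 lines: nbwyr cxcbb ksu yuu smlx roy glqp ngjrg dqfjm
Hunk 5: at line 6 remove [glqp,ngjrg] add [zogae,leq,bpugz] -> 10 lines: nbwyr cxcbb ksu yuu smlx roy zogae leq bpugz dqfjm
Final line count: 10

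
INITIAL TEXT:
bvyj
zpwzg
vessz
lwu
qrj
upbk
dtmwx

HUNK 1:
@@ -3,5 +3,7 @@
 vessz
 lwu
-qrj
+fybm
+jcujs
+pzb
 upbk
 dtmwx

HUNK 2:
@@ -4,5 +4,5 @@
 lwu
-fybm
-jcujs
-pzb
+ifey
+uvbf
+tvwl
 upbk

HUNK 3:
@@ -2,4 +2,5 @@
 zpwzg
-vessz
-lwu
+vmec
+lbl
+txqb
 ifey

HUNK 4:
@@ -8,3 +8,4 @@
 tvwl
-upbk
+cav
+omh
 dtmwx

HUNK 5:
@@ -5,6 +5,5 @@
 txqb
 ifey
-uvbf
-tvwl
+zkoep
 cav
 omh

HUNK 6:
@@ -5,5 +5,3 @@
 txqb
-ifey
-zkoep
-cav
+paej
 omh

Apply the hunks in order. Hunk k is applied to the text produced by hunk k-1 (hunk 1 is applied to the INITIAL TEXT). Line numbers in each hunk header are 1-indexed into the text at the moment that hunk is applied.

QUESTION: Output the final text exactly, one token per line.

Hunk 1: at line 3 remove [qrj] add [fybm,jcujs,pzb] -> 9 lines: bvyj zpwzg vessz lwu fybm jcujs pzb upbk dtmwx
Hunk 2: at line 4 remove [fybm,jcujs,pzb] add [ifey,uvbf,tvwl] -> 9 lines: bvyj zpwzg vessz lwu ifey uvbf tvwl upbk dtmwx
Hunk 3: at line 2 remove [vessz,lwu] add [vmec,lbl,txqb] -> 10 lines: bvyj zpwzg vmec lbl txqb ifey uvbf tvwl upbk dtmwx
Hunk 4: at line 8 remove [upbk] add [cav,omh] -> 11 lines: bvyj zpwzg vmec lbl txqb ifey uvbf tvwl cav omh dtmwx
Hunk 5: at line 5 remove [uvbf,tvwl] add [zkoep] -> 10 lines: bvyj zpwzg vmec lbl txqb ifey zkoep cav omh dtmwx
Hunk 6: at line 5 remove [ifey,zkoep,cav] add [paej] -> 8 lines: bvyj zpwzg vmec lbl txqb paej omh dtmwx

Answer: bvyj
zpwzg
vmec
lbl
txqb
paej
omh
dtmwx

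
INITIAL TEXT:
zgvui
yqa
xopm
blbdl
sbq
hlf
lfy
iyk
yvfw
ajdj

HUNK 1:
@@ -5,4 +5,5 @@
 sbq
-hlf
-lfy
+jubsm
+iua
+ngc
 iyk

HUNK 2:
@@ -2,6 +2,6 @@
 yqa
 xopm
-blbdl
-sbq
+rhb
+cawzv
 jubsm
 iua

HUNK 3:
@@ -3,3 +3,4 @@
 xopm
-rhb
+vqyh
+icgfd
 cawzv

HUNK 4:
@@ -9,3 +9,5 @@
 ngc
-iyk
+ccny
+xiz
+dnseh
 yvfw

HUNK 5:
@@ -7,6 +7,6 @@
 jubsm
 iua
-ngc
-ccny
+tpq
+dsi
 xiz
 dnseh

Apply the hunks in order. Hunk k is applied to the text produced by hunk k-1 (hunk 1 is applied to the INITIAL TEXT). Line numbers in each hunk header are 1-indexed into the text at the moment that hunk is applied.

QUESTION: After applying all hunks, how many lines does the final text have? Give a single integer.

Hunk 1: at line 5 remove [hlf,lfy] add [jubsm,iua,ngc] -> 11 lines: zgvui yqa xopm blbdl sbq jubsm iua ngc iyk yvfw ajdj
Hunk 2: at line 2 remove [blbdl,sbq] add [rhb,cawzv] -> 11 lines: zgvui yqa xopm rhb cawzv jubsm iua ngc iyk yvfw ajdj
Hunk 3: at line 3 remove [rhb] add [vqyh,icgfd] -> 12 lines: zgvui yqa xopm vqyh icgfd cawzv jubsm iua ngc iyk yvfw ajdj
Hunk 4: at line 9 remove [iyk] add [ccny,xiz,dnseh] -> 14 lines: zgvui yqa xopm vqyh icgfd cawzv jubsm iua ngc ccny xiz dnseh yvfw ajdj
Hunk 5: at line 7 remove [ngc,ccny] add [tpq,dsi] -> 14 lines: zgvui yqa xopm vqyh icgfd cawzv jubsm iua tpq dsi xiz dnseh yvfw ajdj
Final line count: 14

Answer: 14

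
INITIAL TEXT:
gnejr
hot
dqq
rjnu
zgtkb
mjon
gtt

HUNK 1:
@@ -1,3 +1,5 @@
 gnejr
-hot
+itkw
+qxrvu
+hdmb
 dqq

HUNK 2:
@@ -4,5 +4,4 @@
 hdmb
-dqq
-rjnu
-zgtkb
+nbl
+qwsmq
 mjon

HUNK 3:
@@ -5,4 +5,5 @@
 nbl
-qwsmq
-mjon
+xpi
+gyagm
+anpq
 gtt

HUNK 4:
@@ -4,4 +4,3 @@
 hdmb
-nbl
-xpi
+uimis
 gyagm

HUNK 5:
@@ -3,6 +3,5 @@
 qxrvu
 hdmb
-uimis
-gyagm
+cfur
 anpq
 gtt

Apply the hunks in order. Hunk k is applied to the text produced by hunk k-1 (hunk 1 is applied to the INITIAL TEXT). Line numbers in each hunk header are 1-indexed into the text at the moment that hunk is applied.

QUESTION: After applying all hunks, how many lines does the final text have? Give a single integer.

Answer: 7

Derivation:
Hunk 1: at line 1 remove [hot] add [itkw,qxrvu,hdmb] -> 9 lines: gnejr itkw qxrvu hdmb dqq rjnu zgtkb mjon gtt
Hunk 2: at line 4 remove [dqq,rjnu,zgtkb] add [nbl,qwsmq] -> 8 lines: gnejr itkw qxrvu hdmb nbl qwsmq mjon gtt
Hunk 3: at line 5 remove [qwsmq,mjon] add [xpi,gyagm,anpq] -> 9 lines: gnejr itkw qxrvu hdmb nbl xpi gyagm anpq gtt
Hunk 4: at line 4 remove [nbl,xpi] add [uimis] -> 8 lines: gnejr itkw qxrvu hdmb uimis gyagm anpq gtt
Hunk 5: at line 3 remove [uimis,gyagm] add [cfur] -> 7 lines: gnejr itkw qxrvu hdmb cfur anpq gtt
Final line count: 7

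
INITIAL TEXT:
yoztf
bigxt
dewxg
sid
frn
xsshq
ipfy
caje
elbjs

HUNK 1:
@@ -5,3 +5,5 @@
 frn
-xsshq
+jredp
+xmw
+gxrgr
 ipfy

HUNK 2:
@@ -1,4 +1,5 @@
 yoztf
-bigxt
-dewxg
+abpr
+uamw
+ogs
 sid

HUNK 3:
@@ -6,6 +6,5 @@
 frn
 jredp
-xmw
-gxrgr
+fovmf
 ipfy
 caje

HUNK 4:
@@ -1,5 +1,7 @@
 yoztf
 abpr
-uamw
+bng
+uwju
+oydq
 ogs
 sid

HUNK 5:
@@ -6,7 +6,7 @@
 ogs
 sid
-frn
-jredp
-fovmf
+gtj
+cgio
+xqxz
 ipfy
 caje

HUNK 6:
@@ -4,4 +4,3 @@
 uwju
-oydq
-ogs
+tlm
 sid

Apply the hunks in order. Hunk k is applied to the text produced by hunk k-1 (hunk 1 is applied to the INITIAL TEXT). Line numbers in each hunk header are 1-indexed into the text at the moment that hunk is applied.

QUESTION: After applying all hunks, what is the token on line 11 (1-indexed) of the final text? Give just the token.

Hunk 1: at line 5 remove [xsshq] add [jredp,xmw,gxrgr] -> 11 lines: yoztf bigxt dewxg sid frn jredp xmw gxrgr ipfy caje elbjs
Hunk 2: at line 1 remove [bigxt,dewxg] add [abpr,uamw,ogs] -> 12 lines: yoztf abpr uamw ogs sid frn jredp xmw gxrgr ipfy caje elbjs
Hunk 3: at line 6 remove [xmw,gxrgr] add [fovmf] -> 11 lines: yoztf abpr uamw ogs sid frn jredp fovmf ipfy caje elbjs
Hunk 4: at line 1 remove [uamw] add [bng,uwju,oydq] -> 13 lines: yoztf abpr bng uwju oydq ogs sid frn jredp fovmf ipfy caje elbjs
Hunk 5: at line 6 remove [frn,jredp,fovmf] add [gtj,cgio,xqxz] -> 13 lines: yoztf abpr bng uwju oydq ogs sid gtj cgio xqxz ipfy caje elbjs
Hunk 6: at line 4 remove [oydq,ogs] add [tlm] -> 12 lines: yoztf abpr bng uwju tlm sid gtj cgio xqxz ipfy caje elbjs
Final line 11: caje

Answer: caje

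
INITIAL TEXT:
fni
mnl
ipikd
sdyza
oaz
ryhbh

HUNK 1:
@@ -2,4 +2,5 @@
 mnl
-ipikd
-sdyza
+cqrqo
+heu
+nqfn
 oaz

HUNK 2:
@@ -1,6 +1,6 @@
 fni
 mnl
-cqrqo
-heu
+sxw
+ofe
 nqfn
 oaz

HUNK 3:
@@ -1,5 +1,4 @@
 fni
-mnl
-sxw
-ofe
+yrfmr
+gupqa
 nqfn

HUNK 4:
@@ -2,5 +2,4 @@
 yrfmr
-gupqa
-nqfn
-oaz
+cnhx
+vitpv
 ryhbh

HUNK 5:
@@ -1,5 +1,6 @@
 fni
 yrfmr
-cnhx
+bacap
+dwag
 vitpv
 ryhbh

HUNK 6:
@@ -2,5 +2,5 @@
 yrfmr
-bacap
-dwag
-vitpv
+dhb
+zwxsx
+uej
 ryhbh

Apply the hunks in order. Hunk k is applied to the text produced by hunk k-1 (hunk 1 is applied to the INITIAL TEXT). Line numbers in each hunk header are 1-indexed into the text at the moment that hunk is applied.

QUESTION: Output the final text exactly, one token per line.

Hunk 1: at line 2 remove [ipikd,sdyza] add [cqrqo,heu,nqfn] -> 7 lines: fni mnl cqrqo heu nqfn oaz ryhbh
Hunk 2: at line 1 remove [cqrqo,heu] add [sxw,ofe] -> 7 lines: fni mnl sxw ofe nqfn oaz ryhbh
Hunk 3: at line 1 remove [mnl,sxw,ofe] add [yrfmr,gupqa] -> 6 lines: fni yrfmr gupqa nqfn oaz ryhbh
Hunk 4: at line 2 remove [gupqa,nqfn,oaz] add [cnhx,vitpv] -> 5 lines: fni yrfmr cnhx vitpv ryhbh
Hunk 5: at line 1 remove [cnhx] add [bacap,dwag] -> 6 lines: fni yrfmr bacap dwag vitpv ryhbh
Hunk 6: at line 2 remove [bacap,dwag,vitpv] add [dhb,zwxsx,uej] -> 6 lines: fni yrfmr dhb zwxsx uej ryhbh

Answer: fni
yrfmr
dhb
zwxsx
uej
ryhbh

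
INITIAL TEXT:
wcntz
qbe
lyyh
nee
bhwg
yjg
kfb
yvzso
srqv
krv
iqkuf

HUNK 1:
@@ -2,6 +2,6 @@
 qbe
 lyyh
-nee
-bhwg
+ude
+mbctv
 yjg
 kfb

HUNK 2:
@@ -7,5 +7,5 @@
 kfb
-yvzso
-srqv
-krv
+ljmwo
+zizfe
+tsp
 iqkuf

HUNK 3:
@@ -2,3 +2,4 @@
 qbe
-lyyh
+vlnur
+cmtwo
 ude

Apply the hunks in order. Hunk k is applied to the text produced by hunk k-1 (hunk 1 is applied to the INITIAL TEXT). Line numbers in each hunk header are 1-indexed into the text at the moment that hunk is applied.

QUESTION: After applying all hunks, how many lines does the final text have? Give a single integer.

Answer: 12

Derivation:
Hunk 1: at line 2 remove [nee,bhwg] add [ude,mbctv] -> 11 lines: wcntz qbe lyyh ude mbctv yjg kfb yvzso srqv krv iqkuf
Hunk 2: at line 7 remove [yvzso,srqv,krv] add [ljmwo,zizfe,tsp] -> 11 lines: wcntz qbe lyyh ude mbctv yjg kfb ljmwo zizfe tsp iqkuf
Hunk 3: at line 2 remove [lyyh] add [vlnur,cmtwo] -> 12 lines: wcntz qbe vlnur cmtwo ude mbctv yjg kfb ljmwo zizfe tsp iqkuf
Final line count: 12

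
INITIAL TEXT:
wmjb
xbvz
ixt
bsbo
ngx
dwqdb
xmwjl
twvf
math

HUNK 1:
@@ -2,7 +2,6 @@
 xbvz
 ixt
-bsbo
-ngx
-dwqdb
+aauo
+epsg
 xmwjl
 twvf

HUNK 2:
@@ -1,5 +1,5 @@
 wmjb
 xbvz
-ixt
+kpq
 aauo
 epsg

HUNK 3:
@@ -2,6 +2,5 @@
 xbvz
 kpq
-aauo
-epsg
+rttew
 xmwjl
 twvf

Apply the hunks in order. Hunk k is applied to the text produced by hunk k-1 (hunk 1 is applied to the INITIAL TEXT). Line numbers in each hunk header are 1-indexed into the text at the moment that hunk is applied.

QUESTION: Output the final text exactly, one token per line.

Hunk 1: at line 2 remove [bsbo,ngx,dwqdb] add [aauo,epsg] -> 8 lines: wmjb xbvz ixt aauo epsg xmwjl twvf math
Hunk 2: at line 1 remove [ixt] add [kpq] -> 8 lines: wmjb xbvz kpq aauo epsg xmwjl twvf math
Hunk 3: at line 2 remove [aauo,epsg] add [rttew] -> 7 lines: wmjb xbvz kpq rttew xmwjl twvf math

Answer: wmjb
xbvz
kpq
rttew
xmwjl
twvf
math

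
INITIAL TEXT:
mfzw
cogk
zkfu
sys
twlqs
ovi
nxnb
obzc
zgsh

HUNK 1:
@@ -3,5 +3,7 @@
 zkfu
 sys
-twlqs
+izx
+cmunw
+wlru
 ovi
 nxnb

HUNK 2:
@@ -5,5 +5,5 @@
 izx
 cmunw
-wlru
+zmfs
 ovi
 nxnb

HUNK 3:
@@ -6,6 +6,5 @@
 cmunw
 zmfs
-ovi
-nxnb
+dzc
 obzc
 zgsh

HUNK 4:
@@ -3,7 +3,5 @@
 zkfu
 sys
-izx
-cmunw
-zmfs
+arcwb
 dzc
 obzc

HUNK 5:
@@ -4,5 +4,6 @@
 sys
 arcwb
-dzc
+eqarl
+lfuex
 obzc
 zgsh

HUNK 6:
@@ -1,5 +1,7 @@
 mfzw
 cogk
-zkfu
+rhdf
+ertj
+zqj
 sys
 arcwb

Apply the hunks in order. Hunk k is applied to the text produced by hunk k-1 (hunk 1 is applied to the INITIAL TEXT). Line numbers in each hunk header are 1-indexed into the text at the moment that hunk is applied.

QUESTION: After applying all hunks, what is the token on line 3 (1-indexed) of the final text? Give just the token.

Hunk 1: at line 3 remove [twlqs] add [izx,cmunw,wlru] -> 11 lines: mfzw cogk zkfu sys izx cmunw wlru ovi nxnb obzc zgsh
Hunk 2: at line 5 remove [wlru] add [zmfs] -> 11 lines: mfzw cogk zkfu sys izx cmunw zmfs ovi nxnb obzc zgsh
Hunk 3: at line 6 remove [ovi,nxnb] add [dzc] -> 10 lines: mfzw cogk zkfu sys izx cmunw zmfs dzc obzc zgsh
Hunk 4: at line 3 remove [izx,cmunw,zmfs] add [arcwb] -> 8 lines: mfzw cogk zkfu sys arcwb dzc obzc zgsh
Hunk 5: at line 4 remove [dzc] add [eqarl,lfuex] -> 9 lines: mfzw cogk zkfu sys arcwb eqarl lfuex obzc zgsh
Hunk 6: at line 1 remove [zkfu] add [rhdf,ertj,zqj] -> 11 lines: mfzw cogk rhdf ertj zqj sys arcwb eqarl lfuex obzc zgsh
Final line 3: rhdf

Answer: rhdf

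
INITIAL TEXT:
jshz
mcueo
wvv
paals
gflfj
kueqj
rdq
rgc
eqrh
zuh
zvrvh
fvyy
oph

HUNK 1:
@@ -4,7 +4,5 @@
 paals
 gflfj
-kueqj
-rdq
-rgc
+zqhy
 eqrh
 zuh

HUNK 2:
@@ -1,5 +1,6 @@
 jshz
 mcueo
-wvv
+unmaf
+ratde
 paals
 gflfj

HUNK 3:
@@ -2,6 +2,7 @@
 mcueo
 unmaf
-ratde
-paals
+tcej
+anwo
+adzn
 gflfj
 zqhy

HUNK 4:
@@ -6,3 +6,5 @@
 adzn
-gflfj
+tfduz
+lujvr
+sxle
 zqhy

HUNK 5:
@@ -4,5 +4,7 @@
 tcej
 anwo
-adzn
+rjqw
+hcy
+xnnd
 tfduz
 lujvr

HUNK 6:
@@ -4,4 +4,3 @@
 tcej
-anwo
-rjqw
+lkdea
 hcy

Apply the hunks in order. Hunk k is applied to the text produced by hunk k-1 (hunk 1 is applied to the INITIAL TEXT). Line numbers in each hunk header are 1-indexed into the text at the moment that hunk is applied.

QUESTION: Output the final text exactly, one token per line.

Hunk 1: at line 4 remove [kueqj,rdq,rgc] add [zqhy] -> 11 lines: jshz mcueo wvv paals gflfj zqhy eqrh zuh zvrvh fvyy oph
Hunk 2: at line 1 remove [wvv] add [unmaf,ratde] -> 12 lines: jshz mcueo unmaf ratde paals gflfj zqhy eqrh zuh zvrvh fvyy oph
Hunk 3: at line 2 remove [ratde,paals] add [tcej,anwo,adzn] -> 13 lines: jshz mcueo unmaf tcej anwo adzn gflfj zqhy eqrh zuh zvrvh fvyy oph
Hunk 4: at line 6 remove [gflfj] add [tfduz,lujvr,sxle] -> 15 lines: jshz mcueo unmaf tcej anwo adzn tfduz lujvr sxle zqhy eqrh zuh zvrvh fvyy oph
Hunk 5: at line 4 remove [adzn] add [rjqw,hcy,xnnd] -> 17 lines: jshz mcueo unmaf tcej anwo rjqw hcy xnnd tfduz lujvr sxle zqhy eqrh zuh zvrvh fvyy oph
Hunk 6: at line 4 remove [anwo,rjqw] add [lkdea] -> 16 lines: jshz mcueo unmaf tcej lkdea hcy xnnd tfduz lujvr sxle zqhy eqrh zuh zvrvh fvyy oph

Answer: jshz
mcueo
unmaf
tcej
lkdea
hcy
xnnd
tfduz
lujvr
sxle
zqhy
eqrh
zuh
zvrvh
fvyy
oph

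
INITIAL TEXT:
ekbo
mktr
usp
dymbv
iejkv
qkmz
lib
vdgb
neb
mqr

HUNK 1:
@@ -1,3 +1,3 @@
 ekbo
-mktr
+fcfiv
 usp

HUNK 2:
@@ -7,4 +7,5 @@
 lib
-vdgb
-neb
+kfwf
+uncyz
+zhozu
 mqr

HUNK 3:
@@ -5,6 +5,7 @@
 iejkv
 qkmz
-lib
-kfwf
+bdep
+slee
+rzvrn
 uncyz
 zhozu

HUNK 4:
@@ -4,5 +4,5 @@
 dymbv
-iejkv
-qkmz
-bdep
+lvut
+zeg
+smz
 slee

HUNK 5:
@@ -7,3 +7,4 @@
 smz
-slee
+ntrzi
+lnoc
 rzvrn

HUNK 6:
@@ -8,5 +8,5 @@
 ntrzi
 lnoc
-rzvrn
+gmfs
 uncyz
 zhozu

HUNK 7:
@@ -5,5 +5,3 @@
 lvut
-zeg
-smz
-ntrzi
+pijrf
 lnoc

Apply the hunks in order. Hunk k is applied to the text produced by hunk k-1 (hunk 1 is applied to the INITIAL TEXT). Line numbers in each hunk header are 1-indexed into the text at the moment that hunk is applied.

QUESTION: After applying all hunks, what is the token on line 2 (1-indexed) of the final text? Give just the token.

Answer: fcfiv

Derivation:
Hunk 1: at line 1 remove [mktr] add [fcfiv] -> 10 lines: ekbo fcfiv usp dymbv iejkv qkmz lib vdgb neb mqr
Hunk 2: at line 7 remove [vdgb,neb] add [kfwf,uncyz,zhozu] -> 11 lines: ekbo fcfiv usp dymbv iejkv qkmz lib kfwf uncyz zhozu mqr
Hunk 3: at line 5 remove [lib,kfwf] add [bdep,slee,rzvrn] -> 12 lines: ekbo fcfiv usp dymbv iejkv qkmz bdep slee rzvrn uncyz zhozu mqr
Hunk 4: at line 4 remove [iejkv,qkmz,bdep] add [lvut,zeg,smz] -> 12 lines: ekbo fcfiv usp dymbv lvut zeg smz slee rzvrn uncyz zhozu mqr
Hunk 5: at line 7 remove [slee] add [ntrzi,lnoc] -> 13 lines: ekbo fcfiv usp dymbv lvut zeg smz ntrzi lnoc rzvrn uncyz zhozu mqr
Hunk 6: at line 8 remove [rzvrn] add [gmfs] -> 13 lines: ekbo fcfiv usp dymbv lvut zeg smz ntrzi lnoc gmfs uncyz zhozu mqr
Hunk 7: at line 5 remove [zeg,smz,ntrzi] add [pijrf] -> 11 lines: ekbo fcfiv usp dymbv lvut pijrf lnoc gmfs uncyz zhozu mqr
Final line 2: fcfiv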